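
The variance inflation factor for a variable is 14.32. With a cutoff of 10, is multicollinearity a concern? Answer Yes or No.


Compare VIF = 14.32 to the threshold of 10.
14.32 >= 10, so the answer is Yes.

Yes


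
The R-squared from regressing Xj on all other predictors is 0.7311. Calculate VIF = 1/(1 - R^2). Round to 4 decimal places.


Denominator: 1 - 0.7311 = 0.2689.
VIF = 1 / 0.2689 = 3.7189.

3.7189


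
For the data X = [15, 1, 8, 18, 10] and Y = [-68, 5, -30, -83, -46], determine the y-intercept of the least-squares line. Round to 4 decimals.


The slope is b1 = -5.1975.
Sample means are xbar = 10.4000 and ybar = -44.4000.
Intercept: b0 = -44.4000 - (-5.1975)(10.4000) = 9.6536.

9.6536


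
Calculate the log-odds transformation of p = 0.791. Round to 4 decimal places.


The odds are p/(1-p) = 0.791 / 0.209 = 3.7847.
logit(p) = ln(3.7847) = 1.3310.

1.3310


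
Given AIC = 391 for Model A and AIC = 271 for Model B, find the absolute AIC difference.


Compute |391 - 271| = 120.
Model B has the smaller AIC.

120


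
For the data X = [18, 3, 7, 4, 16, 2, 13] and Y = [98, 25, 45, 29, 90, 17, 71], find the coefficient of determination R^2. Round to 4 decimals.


Fit the OLS line: b0 = 8.8484, b1 = 4.9692.
SSres = 15.4681.
SStot = 6435.7143.
R^2 = 1 - 15.4681/6435.7143 = 0.9976.

0.9976


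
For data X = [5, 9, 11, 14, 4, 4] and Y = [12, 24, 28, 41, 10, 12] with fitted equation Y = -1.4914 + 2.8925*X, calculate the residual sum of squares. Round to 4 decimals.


For each point, residual = actual - predicted.
Residuals: [-0.9711, -0.5411, -2.3261, 1.9964, -0.0786, 1.9214].
Sum of squared residuals = 14.3301.

14.3301


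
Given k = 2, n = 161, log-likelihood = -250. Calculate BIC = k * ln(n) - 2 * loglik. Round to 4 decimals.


k * ln(n) = 2 * ln(161) = 2 * 5.081404 = 10.162808.
-2 * loglik = -2 * (-250) = 500.
BIC = 10.162808 + 500 = 510.162808, which rounds to 510.1628.

510.1628


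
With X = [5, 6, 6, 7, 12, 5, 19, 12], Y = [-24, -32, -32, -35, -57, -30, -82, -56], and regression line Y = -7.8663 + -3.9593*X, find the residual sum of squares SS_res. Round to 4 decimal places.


Compute predicted values, then residuals = yi - yhat_i.
Residuals: [3.6628, -0.3779, -0.3779, 0.5814, -1.6221, -2.3372, 1.0930, -0.6221].
SSres = sum(residual^2) = 23.7151.

23.7151


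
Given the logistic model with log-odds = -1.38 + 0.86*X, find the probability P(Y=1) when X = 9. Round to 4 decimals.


z = -1.38 + 0.86 * 9 = 6.3600.
Sigmoid: P = 1 / (1 + exp(-6.3600)) = 0.9983.

0.9983


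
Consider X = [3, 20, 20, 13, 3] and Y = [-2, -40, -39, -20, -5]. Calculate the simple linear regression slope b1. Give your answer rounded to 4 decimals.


First compute the means: xbar = 11.8000, ybar = -21.2000.
Then S_xx = sum((xi - xbar)^2) = 290.8000.
S_xy = sum((xi - xbar)(yi - ybar)) = -610.2000.
b1 = S_xy / S_xx = -610.2000 / 290.8000 = -2.0983.

-2.0983


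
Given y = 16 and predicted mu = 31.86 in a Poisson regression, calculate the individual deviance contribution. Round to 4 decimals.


First: ln(16/31.86) = -0.688763.
Then: 16 * -0.688763 = -11.020208.
y - mu = 16 - 31.86 = -15.86.
D = 2(-11.020208 - -15.86) = 9.679584, which rounds to 9.6796.

9.6796


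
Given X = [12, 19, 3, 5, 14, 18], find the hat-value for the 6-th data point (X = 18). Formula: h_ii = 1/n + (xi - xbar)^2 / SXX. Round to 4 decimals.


Compute xbar = 11.8333 with n = 6 observations.
SXX = 218.8333.
Leverage = 1/6 + (18 - 11.8333)^2/218.8333 = 0.3404.

0.3404


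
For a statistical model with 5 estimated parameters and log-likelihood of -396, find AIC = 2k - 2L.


AIC = 2*5 - 2*(-396).
= 10 + 792 = 802.

802


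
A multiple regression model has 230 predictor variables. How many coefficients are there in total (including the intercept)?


Total coefficients = number of predictors + 1 (for the intercept).
= 230 + 1 = 231.

231


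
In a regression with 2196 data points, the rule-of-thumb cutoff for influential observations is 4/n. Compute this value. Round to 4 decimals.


Cook's distance cutoff = 4/n = 4/2196.
= 0.0018.

0.0018


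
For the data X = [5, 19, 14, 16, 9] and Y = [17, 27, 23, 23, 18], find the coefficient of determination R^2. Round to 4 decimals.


After computing the OLS fit (b0=12.6230, b1=0.7125):
SSres = 3.6486, SStot = 67.2000.
R^2 = 1 - 3.6486/67.2000 = 0.9457.

0.9457


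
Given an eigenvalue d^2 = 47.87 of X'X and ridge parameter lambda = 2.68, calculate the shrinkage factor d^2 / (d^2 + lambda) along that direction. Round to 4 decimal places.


d^2 + lambda = 47.87 + 2.68 = 50.5500.
Shrinkage factor = 47.87/50.5500 = 0.9470.

0.9470


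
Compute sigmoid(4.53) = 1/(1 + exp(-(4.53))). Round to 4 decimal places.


Compute exp(-4.5300) = 0.0108.
Sigmoid = 1 / (1 + 0.0108) = 1 / 1.0108 = 0.9893.

0.9893


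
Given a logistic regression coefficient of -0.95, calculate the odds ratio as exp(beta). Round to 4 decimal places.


Odds ratio = exp(beta) = exp(-0.95).
= 0.3867.

0.3867


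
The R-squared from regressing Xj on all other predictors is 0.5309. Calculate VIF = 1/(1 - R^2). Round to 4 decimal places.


Denominator: 1 - 0.5309 = 0.4691.
VIF = 1 / 0.4691 = 2.1317.

2.1317


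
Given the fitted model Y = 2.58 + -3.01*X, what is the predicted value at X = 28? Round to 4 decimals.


Substitute X = 28 into the equation:
Y = 2.58 + -3.01 * 28 = 2.58 + -84.2800 = -81.7000.

-81.7000


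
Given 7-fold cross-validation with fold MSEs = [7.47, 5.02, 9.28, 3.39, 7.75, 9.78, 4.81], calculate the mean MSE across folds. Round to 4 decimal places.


Total MSE across folds = 47.5000.
CV-MSE = 47.5000/7 = 6.7857.

6.7857


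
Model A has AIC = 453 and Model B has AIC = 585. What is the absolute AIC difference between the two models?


Absolute difference = |453 - 585| = 132.
The model with lower AIC (A) is preferred.

132


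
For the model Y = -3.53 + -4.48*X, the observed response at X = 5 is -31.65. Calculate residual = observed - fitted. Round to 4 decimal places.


Fitted value at X = 5 is yhat = -3.53 + -4.48*5 = -25.9300.
Residual = -31.65 - -25.9300 = -5.7200.

-5.7200


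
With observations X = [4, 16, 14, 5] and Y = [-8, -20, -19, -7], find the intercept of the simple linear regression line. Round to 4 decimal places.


Compute b1 = -1.1220 from the OLS formula.
With xbar = 9.7500 and ybar = -13.5000, the intercept is:
b0 = -13.5000 - -1.1220 * 9.7500 = -2.5610.

-2.5610


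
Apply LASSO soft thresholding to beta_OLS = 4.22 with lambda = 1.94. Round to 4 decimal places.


Absolute value: |4.22| = 4.22.
Compare to lambda = 1.94.
Since |beta| > lambda, coefficient = sign(beta)*(|beta| - lambda) = 2.2800.

2.2800


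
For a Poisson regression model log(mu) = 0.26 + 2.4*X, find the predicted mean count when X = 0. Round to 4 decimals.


Linear predictor: eta = 0.26 + (2.4)(0) = 0.2600.
Expected count: mu = exp(0.2600) = 1.2969.

1.2969


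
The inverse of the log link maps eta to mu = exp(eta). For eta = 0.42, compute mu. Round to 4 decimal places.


mu = exp(eta) = exp(0.42).
= 1.5220.

1.5220


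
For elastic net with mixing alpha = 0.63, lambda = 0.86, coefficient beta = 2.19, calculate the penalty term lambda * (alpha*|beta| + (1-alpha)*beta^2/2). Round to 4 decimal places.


alpha * |beta| = 0.63 * 2.19 = 1.3797.
(1-alpha) * beta^2/2 = 0.37 * 4.7961/2 = 0.8873.
Total = 0.86 * (1.3797 + 0.8873) = 1.9496.

1.9496


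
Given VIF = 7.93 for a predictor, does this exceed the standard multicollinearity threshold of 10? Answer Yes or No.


The threshold is 10.
VIF = 7.93 is < 10.
Multicollinearity indication: No.

No


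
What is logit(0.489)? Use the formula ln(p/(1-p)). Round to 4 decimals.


The odds are p/(1-p) = 0.489 / 0.511 = 0.9569.
logit(p) = ln(0.9569) = -0.0440.

-0.0440


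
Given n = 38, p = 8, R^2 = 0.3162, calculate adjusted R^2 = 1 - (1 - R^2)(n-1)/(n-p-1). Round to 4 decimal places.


Using the formula:
(1 - 0.3162) = 0.6838.
Multiply by 37/29: 0.6838 * 37 = 25.3006, then 25.3006 / 29 = 0.8724.
Adj R^2 = 1 - 0.8724 = 0.1276.

0.1276


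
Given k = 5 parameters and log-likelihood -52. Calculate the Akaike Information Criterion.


AIC = 2*5 - 2*(-52).
= 10 + 104 = 114.

114


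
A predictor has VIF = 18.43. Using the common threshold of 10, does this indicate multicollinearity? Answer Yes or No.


Check: VIF = 18.43 vs threshold = 10.
Since 18.43 >= 10, the answer is Yes.

Yes


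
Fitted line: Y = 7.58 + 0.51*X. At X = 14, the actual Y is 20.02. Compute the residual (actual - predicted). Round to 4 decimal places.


Fitted value at X = 14 is yhat = 7.58 + 0.51*14 = 14.7200.
Residual = 20.02 - 14.7200 = 5.3000.

5.3000


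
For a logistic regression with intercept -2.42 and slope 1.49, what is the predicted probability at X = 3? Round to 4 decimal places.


z = -2.42 + 1.49 * 3 = 2.0500.
Sigmoid: P = 1 / (1 + exp(-2.0500)) = 0.8859.

0.8859


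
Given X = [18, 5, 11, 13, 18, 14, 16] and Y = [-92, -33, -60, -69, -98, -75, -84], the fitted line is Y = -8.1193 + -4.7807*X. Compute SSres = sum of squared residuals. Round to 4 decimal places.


For each point, residual = actual - predicted.
Residuals: [2.1719, -0.9772, 0.7070, 1.2684, -3.8281, 0.0491, 0.6105].
Sum of squared residuals = 22.8102.

22.8102


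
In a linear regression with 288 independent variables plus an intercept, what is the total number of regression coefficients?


Each predictor gets one coefficient, plus one intercept.
Total parameters = 288 + 1 = 289.

289


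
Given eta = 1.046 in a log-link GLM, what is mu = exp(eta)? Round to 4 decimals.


mu = exp(eta) = exp(1.046).
= 2.8462.

2.8462


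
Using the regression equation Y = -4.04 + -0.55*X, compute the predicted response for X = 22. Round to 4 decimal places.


Plug X = 22 into Y = -4.04 + -0.55*X:
Y = -4.04 + -12.1000 = -16.1400.

-16.1400


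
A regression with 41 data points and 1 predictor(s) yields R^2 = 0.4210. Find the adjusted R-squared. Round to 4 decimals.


Using the formula:
(1 - 0.4210) = 0.5790.
Multiply by 40/39: 0.5790 * 40 = 23.1600, then 23.1600 / 39 = 0.5938.
Adj R^2 = 1 - 0.5938 = 0.4062.

0.4062


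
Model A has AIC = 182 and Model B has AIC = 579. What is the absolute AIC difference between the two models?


Absolute difference = |182 - 579| = 397.
The model with lower AIC (A) is preferred.

397


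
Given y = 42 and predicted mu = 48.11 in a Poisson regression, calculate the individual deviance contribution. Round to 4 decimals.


Compute y*ln(y/mu) = 42*ln(42/48.11) = 42*-0.135820 = -5.704440.
y - mu = -6.11.
D = 2*(-5.704440 - (-6.11)) = 0.811120, which rounds to 0.8111.

0.8111


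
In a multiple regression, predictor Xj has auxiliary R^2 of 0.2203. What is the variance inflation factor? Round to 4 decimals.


VIF = 1 / (1 - 0.2203).
= 1 / 0.7797 = 1.2825.

1.2825


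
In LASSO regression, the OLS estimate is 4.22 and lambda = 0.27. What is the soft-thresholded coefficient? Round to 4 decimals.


|beta_OLS| = 4.22.
lambda = 0.27.
Since |beta| > lambda, coefficient = sign(beta)*(|beta| - lambda) = 3.9500.
Result = 3.9500.

3.9500


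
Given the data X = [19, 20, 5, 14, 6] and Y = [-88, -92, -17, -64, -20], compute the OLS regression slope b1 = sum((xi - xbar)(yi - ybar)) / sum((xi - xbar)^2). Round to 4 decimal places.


The sample means are xbar = 12.8000 and ybar = -56.2000.
Compute S_xx = 198.8000 and S_xy = -1016.2000.
Slope b1 = S_xy / S_xx = -1016.2000 / 198.8000 = -5.1117.

-5.1117


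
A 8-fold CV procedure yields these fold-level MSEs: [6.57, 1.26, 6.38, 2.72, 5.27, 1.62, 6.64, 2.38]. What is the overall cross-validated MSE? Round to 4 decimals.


Sum of fold MSEs = 32.8400.
Average = 32.8400 / 8 = 4.1050.

4.1050


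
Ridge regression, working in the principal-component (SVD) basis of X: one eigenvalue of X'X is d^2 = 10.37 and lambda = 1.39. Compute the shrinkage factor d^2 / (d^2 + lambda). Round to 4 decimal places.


Denominator = d^2 + lambda = 10.37 + 1.39 = 11.7600.
Shrinkage = 10.37 / 11.7600 = 0.8818.

0.8818


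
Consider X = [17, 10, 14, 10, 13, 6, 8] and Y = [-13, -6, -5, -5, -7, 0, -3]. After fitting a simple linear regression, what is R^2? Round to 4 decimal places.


Fit the OLS line: b0 = 5.1212, b1 = -0.9596.
SSres = 17.5758.
SStot = 95.7143.
R^2 = 1 - 17.5758/95.7143 = 0.8164.

0.8164


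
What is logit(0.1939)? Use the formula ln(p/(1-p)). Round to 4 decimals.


1 - p = 0.8061.
p/(1-p) = 0.2405.
logit = ln(0.2405) = -1.4249.

-1.4249


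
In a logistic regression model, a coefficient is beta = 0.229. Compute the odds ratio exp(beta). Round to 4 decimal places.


The odds ratio is computed as:
OR = e^(0.229) = 1.2573.

1.2573


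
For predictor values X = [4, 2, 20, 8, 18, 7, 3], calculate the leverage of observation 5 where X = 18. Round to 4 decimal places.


n = 7, xbar = 8.8571.
SXX = sum((xi - xbar)^2) = 316.8571.
h = 1/7 + (18 - 8.8571)^2 / 316.8571 = 0.4067.

0.4067


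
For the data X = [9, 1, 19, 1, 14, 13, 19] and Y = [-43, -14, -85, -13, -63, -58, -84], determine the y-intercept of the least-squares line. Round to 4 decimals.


Compute b1 = -3.9217 from the OLS formula.
With xbar = 10.8571 and ybar = -51.4286, the intercept is:
b0 = -51.4286 - -3.9217 * 10.8571 = -8.8500.

-8.8500


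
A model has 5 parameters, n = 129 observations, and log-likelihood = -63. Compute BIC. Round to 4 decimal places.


Compute k*ln(n) = 5*ln(129) = 5*4.859812 = 24.299060.
Then -2*loglik = 126.
BIC = 24.299060 + 126 = 150.299060, which rounds to 150.2991.

150.2991


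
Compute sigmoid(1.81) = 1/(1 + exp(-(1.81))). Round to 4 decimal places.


Compute exp(-1.8100) = 0.1637.
Sigmoid = 1 / (1 + 0.1637) = 1 / 1.1637 = 0.8594.

0.8594


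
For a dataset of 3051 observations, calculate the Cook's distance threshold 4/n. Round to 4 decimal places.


The threshold is 4/n.
4/3051 = 0.0013.

0.0013


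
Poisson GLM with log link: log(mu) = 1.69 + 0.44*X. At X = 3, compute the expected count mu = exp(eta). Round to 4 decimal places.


Compute eta = 1.69 + 0.44 * 3 = 3.0100.
Apply inverse link: mu = e^3.0100 = 20.2874.

20.2874


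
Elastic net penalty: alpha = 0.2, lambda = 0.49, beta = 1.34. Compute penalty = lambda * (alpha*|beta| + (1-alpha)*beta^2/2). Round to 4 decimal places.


Compute:
L1 = 0.2 * 1.34 = 0.2680.
L2 = 0.8 * 1.34^2 / 2 = 0.7182.
Penalty = 0.49 * (0.2680 + 0.7182) = 0.4833.

0.4833


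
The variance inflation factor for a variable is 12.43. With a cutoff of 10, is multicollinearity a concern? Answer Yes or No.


Check: VIF = 12.43 vs threshold = 10.
Since 12.43 >= 10, the answer is Yes.

Yes


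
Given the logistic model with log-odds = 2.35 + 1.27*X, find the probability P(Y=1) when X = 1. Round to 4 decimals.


Linear predictor: z = 2.35 + 1.27 * 1 = 3.6200.
P = 1/(1 + exp(-3.6200)) = 1/(1 + 0.0268) = 0.9739.

0.9739


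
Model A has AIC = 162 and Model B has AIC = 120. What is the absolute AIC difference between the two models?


Compute |162 - 120| = 42.
Model B has the smaller AIC.

42


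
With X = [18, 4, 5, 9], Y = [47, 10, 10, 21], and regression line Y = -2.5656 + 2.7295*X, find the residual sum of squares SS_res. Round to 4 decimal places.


Predicted values from Y = -2.5656 + 2.7295*X.
Residuals: [0.4346, 1.6476, -1.0819, -0.9999].
SSres = 5.0738.

5.0738


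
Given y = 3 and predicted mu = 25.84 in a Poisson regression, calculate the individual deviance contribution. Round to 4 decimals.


First: ln(3/25.84) = -2.153311.
Then: 3 * -2.153311 = -6.459933.
y - mu = 3 - 25.84 = -22.84.
D = 2(-6.459933 - -22.84) = 32.760134, which rounds to 32.7601.

32.7601


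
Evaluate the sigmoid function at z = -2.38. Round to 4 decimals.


Compute exp(2.3800) = 10.8049.
Sigmoid = 1 / (1 + 10.8049) = 1 / 11.8049 = 0.0847.

0.0847


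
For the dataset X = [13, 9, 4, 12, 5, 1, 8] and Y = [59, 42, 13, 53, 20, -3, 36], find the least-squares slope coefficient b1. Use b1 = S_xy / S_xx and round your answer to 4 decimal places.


First compute the means: xbar = 7.4286, ybar = 31.4286.
Then S_xx = sum((xi - xbar)^2) = 113.7143.
S_xy = sum((xi - xbar)(yi - ybar)) = 583.7143.
b1 = S_xy / S_xx = 583.7143 / 113.7143 = 5.1332.

5.1332


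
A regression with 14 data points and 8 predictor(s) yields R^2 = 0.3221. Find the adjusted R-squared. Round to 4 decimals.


Plug in: Adj R^2 = 1 - (1 - 0.3221) * 13/5.
= 1 - 0.6779 * 13/5
= 1 - 8.8127 / 5
= 1 - 1.7625 = -0.7625.

-0.7625


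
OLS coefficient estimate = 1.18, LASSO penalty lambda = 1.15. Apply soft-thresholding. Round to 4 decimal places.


Check: |1.18| = 1.18 vs lambda = 1.15.
Since |beta| > lambda, coefficient = sign(beta)*(|beta| - lambda) = 0.0300.
Soft-thresholded coefficient = 0.0300.

0.0300


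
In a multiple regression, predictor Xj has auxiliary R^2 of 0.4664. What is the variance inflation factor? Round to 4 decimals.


VIF = 1 / (1 - 0.4664).
= 1 / 0.5336 = 1.8741.

1.8741


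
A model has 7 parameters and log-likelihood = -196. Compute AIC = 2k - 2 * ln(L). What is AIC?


Compute:
2k = 2*7 = 14.
-2*loglik = -2*(-196) = 392.
AIC = 14 + 392 = 406.

406


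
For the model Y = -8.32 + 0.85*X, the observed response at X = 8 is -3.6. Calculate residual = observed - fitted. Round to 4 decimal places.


Fitted value at X = 8 is yhat = -8.32 + 0.85*8 = -1.5200.
Residual = -3.6 - -1.5200 = -2.0800.

-2.0800


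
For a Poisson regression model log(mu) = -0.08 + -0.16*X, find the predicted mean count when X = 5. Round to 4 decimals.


Compute eta = -0.08 + -0.16 * 5 = -0.8800.
Apply inverse link: mu = e^-0.8800 = 0.4148.

0.4148


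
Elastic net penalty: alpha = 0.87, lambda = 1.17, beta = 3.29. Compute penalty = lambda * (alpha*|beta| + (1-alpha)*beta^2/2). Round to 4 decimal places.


Compute:
L1 = 0.87 * 3.29 = 2.8623.
L2 = 0.13 * 3.29^2 / 2 = 0.7036.
Penalty = 1.17 * (2.8623 + 0.7036) = 4.1721.

4.1721


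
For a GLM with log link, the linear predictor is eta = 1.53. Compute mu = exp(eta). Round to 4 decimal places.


The inverse log link gives:
mu = exp(1.53) = 4.6182.

4.6182


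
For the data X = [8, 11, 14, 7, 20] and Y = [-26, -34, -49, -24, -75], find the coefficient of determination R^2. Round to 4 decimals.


After computing the OLS fit (b0=6.4000, b1=-4.0000):
SSres = 21.2000, SStot = 1781.2000.
R^2 = 1 - 21.2000/1781.2000 = 0.9881.

0.9881


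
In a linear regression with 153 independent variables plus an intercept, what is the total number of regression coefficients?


Including the intercept, the model has 153 predictor coefficients + 1 intercept.
Total = 154.

154


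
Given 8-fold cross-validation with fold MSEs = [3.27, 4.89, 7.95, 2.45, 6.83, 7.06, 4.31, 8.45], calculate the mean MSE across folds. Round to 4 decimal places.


Total MSE across folds = 45.2100.
CV-MSE = 45.2100/8 = 5.6513.

5.6513


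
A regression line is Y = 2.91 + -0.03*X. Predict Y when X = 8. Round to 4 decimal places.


Predicted value:
Y = 2.91 + (-0.03)(8) = 2.91 + -0.2400 = 2.6700.

2.6700


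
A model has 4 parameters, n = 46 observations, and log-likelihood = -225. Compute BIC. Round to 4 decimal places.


k * ln(n) = 4 * ln(46) = 4 * 3.828641 = 15.314564.
-2 * loglik = -2 * (-225) = 450.
BIC = 15.314564 + 450 = 465.314564, which rounds to 465.3146.

465.3146


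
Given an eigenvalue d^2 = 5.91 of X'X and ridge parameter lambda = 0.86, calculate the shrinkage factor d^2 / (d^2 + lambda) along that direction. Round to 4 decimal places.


Denominator = d^2 + lambda = 5.91 + 0.86 = 6.7700.
Shrinkage = 5.91 / 6.7700 = 0.8730.

0.8730


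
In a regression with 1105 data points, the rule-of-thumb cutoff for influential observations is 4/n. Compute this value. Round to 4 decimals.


Using the rule of thumb:
Threshold = 4 / 1105 = 0.0036.

0.0036


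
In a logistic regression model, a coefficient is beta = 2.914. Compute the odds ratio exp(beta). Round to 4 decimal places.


The odds ratio is computed as:
OR = e^(2.914) = 18.4304.

18.4304


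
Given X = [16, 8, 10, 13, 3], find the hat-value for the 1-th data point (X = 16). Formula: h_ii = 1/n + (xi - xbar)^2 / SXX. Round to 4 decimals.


Compute xbar = 10.0000 with n = 5 observations.
SXX = 98.0000.
Leverage = 1/5 + (16 - 10.0000)^2/98.0000 = 0.5673.

0.5673


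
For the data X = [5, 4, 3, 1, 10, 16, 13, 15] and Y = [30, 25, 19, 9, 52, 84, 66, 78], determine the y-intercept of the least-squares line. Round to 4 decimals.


First find the slope: b1 = 4.8687.
Means: xbar = 8.3750, ybar = 45.3750.
b0 = ybar - b1 * xbar = 45.3750 - 4.8687 * 8.3750 = 4.5998.

4.5998


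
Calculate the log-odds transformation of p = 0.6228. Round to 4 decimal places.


Compute the odds: 0.6228/0.3772 = 1.6511.
Take the natural log: ln(1.6511) = 0.5014.

0.5014


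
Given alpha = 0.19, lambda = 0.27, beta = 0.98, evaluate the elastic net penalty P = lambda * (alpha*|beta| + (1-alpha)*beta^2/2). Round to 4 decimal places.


Compute:
L1 = 0.19 * 0.98 = 0.1862.
L2 = 0.81 * 0.98^2 / 2 = 0.3890.
Penalty = 0.27 * (0.1862 + 0.3890) = 0.1553.

0.1553


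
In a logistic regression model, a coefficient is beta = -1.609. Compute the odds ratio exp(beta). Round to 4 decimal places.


exp(-1.609) = 0.2001.
So the odds ratio is 0.2001.

0.2001


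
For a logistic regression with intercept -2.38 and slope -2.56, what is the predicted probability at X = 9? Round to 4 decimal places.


Compute z = -2.38 + (-2.56)(9) = -25.4200.
exp(-z) = 109588688607.6907.
P = 1/(1 + 109588688607.6907) = 0.0000.

0.0000


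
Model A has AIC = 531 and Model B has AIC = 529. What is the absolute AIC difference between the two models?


Absolute difference = |531 - 529| = 2.
The model with lower AIC (B) is preferred.

2


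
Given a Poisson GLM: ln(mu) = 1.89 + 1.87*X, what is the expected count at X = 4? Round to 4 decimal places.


eta = 1.89 + 1.87 * 4 = 9.3700.
mu = exp(9.3700) = 11731.1151.

11731.1151


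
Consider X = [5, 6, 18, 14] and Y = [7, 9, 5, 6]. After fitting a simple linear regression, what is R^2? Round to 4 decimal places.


The fitted line is Y = 9.2168 + -0.2295*X.
SSres = 2.4968, SStot = 8.7500.
R^2 = 1 - SSres/SStot = 0.7146.

0.7146


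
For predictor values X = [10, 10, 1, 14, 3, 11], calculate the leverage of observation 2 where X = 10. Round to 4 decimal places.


Compute xbar = 8.1667 with n = 6 observations.
SXX = 126.8333.
Leverage = 1/6 + (10 - 8.1667)^2/126.8333 = 0.1932.

0.1932


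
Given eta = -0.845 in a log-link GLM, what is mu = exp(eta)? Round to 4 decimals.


mu = exp(eta) = exp(-0.845).
= 0.4296.

0.4296


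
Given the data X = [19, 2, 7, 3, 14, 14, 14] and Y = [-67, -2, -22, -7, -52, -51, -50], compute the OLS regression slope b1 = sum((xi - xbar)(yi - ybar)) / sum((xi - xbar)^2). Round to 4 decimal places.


Calculate xbar = 10.4286, ybar = -35.8571.
S_xx = 249.7143, S_xy = -976.4286.
Using b1 = S_xy / S_xx = -976.4286 / 249.7143, we get b1 = -3.9102.

-3.9102


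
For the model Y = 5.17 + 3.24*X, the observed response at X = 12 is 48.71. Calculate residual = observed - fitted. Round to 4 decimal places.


Compute yhat = 5.17 + (3.24)(12) = 44.0500.
Residual = actual - predicted = 48.71 - 44.0500 = 4.6600.

4.6600


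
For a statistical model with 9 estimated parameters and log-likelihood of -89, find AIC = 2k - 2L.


AIC = 2k - 2*loglik = 2(9) - 2(-89).
= 18 + 178 = 196.

196


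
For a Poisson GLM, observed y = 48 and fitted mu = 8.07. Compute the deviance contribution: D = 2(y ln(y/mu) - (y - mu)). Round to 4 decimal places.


y/mu = 48/8.07 = 5.947955 (approx.), and ln(48/8.07) = 1.783048.
y * ln(y/mu) = 48 * 1.783048 = 85.586304.
y - mu = 39.93.
D = 2 * (85.586304 - 39.93) = 91.312608, which rounds to 91.3126.

91.3126


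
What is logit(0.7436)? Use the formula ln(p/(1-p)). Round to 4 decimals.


Compute the odds: 0.7436/0.2564 = 2.9002.
Take the natural log: ln(2.9002) = 1.0648.

1.0648


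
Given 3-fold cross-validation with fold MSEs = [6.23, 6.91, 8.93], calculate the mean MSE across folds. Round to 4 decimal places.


Sum of fold MSEs = 22.0700.
Average = 22.0700 / 3 = 7.3567.

7.3567


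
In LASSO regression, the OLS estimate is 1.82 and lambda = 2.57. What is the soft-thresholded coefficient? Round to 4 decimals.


Check: |1.82| = 1.82 vs lambda = 2.57.
Since |beta| <= lambda, the coefficient is set to 0.
Soft-thresholded coefficient = 0.0000.

0.0000


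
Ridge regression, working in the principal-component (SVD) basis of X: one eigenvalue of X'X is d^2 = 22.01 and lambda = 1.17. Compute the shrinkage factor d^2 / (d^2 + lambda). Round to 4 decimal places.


d^2 + lambda = 22.01 + 1.17 = 23.1800.
Shrinkage factor = 22.01/23.1800 = 0.9495.

0.9495


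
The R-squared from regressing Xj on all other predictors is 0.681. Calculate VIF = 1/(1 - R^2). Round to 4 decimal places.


Denominator: 1 - 0.681 = 0.319.
VIF = 1 / 0.319 = 3.1348.

3.1348


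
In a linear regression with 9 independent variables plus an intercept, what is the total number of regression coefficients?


Including the intercept, the model has 9 predictor coefficients + 1 intercept.
Total = 10.

10


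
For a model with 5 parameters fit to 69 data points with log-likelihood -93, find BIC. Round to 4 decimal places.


Compute k*ln(n) = 5*ln(69) = 5*4.234107 = 21.170535.
Then -2*loglik = 186.
BIC = 21.170535 + 186 = 207.170535, which rounds to 207.1705.

207.1705


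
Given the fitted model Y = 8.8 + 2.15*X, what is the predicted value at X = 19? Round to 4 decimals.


Predicted value:
Y = 8.8 + (2.15)(19) = 8.8 + 40.8500 = 49.6500.

49.6500


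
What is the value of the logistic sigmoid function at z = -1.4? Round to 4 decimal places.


Compute exp(1.4000) = 4.0552.
Sigmoid = 1 / (1 + 4.0552) = 1 / 5.0552 = 0.1978.

0.1978


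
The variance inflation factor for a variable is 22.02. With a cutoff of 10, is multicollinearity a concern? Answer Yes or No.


The threshold is 10.
VIF = 22.02 is >= 10.
Multicollinearity indication: Yes.

Yes


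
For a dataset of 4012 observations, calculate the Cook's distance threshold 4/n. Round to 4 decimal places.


Cook's distance cutoff = 4/n = 4/4012.
= 0.0010.

0.0010


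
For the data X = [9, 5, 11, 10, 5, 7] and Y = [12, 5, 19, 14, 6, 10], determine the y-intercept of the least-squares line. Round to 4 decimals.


First find the slope: b1 = 1.9797.
Means: xbar = 7.8333, ybar = 11.0000.
b0 = ybar - b1 * xbar = 11.0000 - 1.9797 * 7.8333 = -4.5076.

-4.5076


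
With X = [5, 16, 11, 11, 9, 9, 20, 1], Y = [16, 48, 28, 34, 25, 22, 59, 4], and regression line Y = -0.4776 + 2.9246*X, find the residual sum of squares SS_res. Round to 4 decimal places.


Compute predicted values, then residuals = yi - yhat_i.
Residuals: [1.8546, 1.6840, -3.6930, 2.3070, -0.8438, -3.8438, 0.9856, 1.5530].
SSres = sum(residual^2) = 44.1059.

44.1059


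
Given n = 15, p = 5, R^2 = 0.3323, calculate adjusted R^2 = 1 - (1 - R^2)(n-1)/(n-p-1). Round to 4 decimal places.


Plug in: Adj R^2 = 1 - (1 - 0.3323) * 14/9.
= 1 - 0.6677 * 14/9
= 1 - 9.3478 / 9
= 1 - 1.0386 = -0.0386.

-0.0386


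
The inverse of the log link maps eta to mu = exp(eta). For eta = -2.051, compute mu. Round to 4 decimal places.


mu = exp(eta) = exp(-2.051).
= 0.1286.

0.1286


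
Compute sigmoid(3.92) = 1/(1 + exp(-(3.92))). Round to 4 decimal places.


First, exp(-3.9200) = 0.0198.
Then sigma(z) = 1/(1 + 0.0198) = 0.9805.

0.9805


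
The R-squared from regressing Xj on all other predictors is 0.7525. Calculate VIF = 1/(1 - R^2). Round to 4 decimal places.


Using VIF = 1/(1 - R^2_j):
1 - 0.7525 = 0.2475.
VIF = 4.0404.

4.0404


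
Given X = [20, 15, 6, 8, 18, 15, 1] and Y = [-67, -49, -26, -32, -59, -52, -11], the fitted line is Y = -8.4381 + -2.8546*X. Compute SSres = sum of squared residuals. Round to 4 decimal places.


For each point, residual = actual - predicted.
Residuals: [-1.4699, 2.2571, -0.4343, -0.7251, 0.8209, -0.7429, 0.2927].
Sum of squared residuals = 9.2809.

9.2809


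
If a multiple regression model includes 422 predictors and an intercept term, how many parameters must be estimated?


Each predictor gets one coefficient, plus one intercept.
Total parameters = 422 + 1 = 423.

423


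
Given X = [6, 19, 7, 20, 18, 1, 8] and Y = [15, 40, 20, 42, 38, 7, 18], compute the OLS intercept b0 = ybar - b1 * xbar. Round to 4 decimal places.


The slope is b1 = 1.8448.
Sample means are xbar = 11.2857 and ybar = 25.7143.
Intercept: b0 = 25.7143 - (1.8448)(11.2857) = 4.8939.

4.8939


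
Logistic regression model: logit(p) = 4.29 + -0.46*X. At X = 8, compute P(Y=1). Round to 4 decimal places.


Linear predictor: z = 4.29 + -0.46 * 8 = 0.6100.
P = 1/(1 + exp(-0.6100)) = 1/(1 + 0.5434) = 0.6479.

0.6479


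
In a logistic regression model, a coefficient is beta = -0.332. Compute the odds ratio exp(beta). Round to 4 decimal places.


The odds ratio is computed as:
OR = e^(-0.332) = 0.7175.

0.7175


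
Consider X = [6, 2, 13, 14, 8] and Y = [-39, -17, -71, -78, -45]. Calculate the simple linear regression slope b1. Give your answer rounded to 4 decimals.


First compute the means: xbar = 8.6000, ybar = -50.0000.
Then S_xx = sum((xi - xbar)^2) = 99.2000.
S_xy = sum((xi - xbar)(yi - ybar)) = -493.0000.
b1 = S_xy / S_xx = -493.0000 / 99.2000 = -4.9698.

-4.9698


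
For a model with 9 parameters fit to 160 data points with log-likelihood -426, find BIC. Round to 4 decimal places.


k * ln(n) = 9 * ln(160) = 9 * 5.075174 = 45.676566.
-2 * loglik = -2 * (-426) = 852.
BIC = 45.676566 + 852 = 897.676566, which rounds to 897.6766.

897.6766


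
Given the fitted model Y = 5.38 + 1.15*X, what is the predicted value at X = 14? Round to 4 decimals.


Substitute X = 14 into the equation:
Y = 5.38 + 1.15 * 14 = 5.38 + 16.1000 = 21.4800.

21.4800


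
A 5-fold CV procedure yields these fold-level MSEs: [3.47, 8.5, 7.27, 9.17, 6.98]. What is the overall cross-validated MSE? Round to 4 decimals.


Total MSE across folds = 35.3900.
CV-MSE = 35.3900/5 = 7.0780.

7.0780


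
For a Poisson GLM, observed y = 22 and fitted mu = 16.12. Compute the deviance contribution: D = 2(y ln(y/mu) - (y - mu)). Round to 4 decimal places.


y/mu = 22/16.12 = 1.364764 (approx.), and ln(22/16.12) = 0.310982.
y * ln(y/mu) = 22 * 0.310982 = 6.841604.
y - mu = 5.88.
D = 2 * (6.841604 - 5.88) = 1.923208, which rounds to 1.9232.

1.9232


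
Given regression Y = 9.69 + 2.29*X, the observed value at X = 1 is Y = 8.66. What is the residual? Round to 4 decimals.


Compute yhat = 9.69 + (2.29)(1) = 11.9800.
Residual = actual - predicted = 8.66 - 11.9800 = -3.3200.

-3.3200


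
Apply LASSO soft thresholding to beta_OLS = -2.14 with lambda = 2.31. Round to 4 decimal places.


|beta_OLS| = 2.14.
lambda = 2.31.
Since |beta| <= lambda, the coefficient is set to 0.
Result = 0.0000.

0.0000


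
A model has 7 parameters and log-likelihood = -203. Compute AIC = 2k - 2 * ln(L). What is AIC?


AIC = 2*7 - 2*(-203).
= 14 + 406 = 420.

420


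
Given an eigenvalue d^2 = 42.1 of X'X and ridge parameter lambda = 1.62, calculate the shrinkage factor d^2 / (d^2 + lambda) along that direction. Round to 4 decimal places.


d^2 + lambda = 42.1 + 1.62 = 43.7200.
Shrinkage factor = 42.1/43.7200 = 0.9629.

0.9629


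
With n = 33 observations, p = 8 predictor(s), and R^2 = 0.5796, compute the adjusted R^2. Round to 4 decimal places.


Adjusted R^2 = 1 - (1 - R^2) * (n-1)/(n-p-1).
(1 - R^2) = 0.4204.
(n-1)/(n-p-1) = 32/24.
(1 - R^2) * (n-1) = 0.4204 * 32 = 13.4528.
Divide by (n-p-1): 13.4528 / 24 = 0.5605.
Adj R^2 = 1 - 0.5605 = 0.4395.

0.4395


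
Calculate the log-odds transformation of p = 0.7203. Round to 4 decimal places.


1 - p = 0.2797.
p/(1-p) = 2.5753.
logit = ln(2.5753) = 0.9460.

0.9460


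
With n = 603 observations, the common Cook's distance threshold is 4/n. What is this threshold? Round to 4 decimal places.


Cook's distance cutoff = 4/n = 4/603.
= 0.0066.

0.0066


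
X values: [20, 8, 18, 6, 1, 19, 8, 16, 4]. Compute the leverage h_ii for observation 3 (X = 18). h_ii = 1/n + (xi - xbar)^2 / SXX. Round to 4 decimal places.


Mean of X: xbar = 11.1111.
SXX = 410.8889.
For X = 18: h = 1/9 + (18 - 11.1111)^2/410.8889 = 0.2266.

0.2266


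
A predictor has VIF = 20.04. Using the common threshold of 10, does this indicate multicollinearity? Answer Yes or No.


Compare VIF = 20.04 to the threshold of 10.
20.04 >= 10, so the answer is Yes.

Yes


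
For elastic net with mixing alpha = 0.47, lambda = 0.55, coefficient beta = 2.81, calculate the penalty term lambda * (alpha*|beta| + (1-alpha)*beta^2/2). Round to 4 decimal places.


L1 component = 0.47 * |2.81| = 1.3207.
L2 component = 0.53 * 2.81^2 / 2 = 2.0925.
Penalty = 0.55 * (1.3207 + 2.0925) = 0.55 * 3.4132 = 1.8772.

1.8772


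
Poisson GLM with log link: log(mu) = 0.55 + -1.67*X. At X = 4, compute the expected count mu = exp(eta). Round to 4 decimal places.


eta = 0.55 + -1.67 * 4 = -6.1300.
mu = exp(-6.1300) = 0.0022.

0.0022


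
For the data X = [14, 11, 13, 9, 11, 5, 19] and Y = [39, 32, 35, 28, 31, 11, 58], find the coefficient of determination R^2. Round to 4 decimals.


The fitted line is Y = -3.9421 + 3.1902*X.
SSres = 23.3262, SStot = 1177.7143.
R^2 = 1 - SSres/SStot = 0.9802.

0.9802


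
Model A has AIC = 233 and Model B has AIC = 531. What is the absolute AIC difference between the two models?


Compute |233 - 531| = 298.
Model A has the smaller AIC.

298


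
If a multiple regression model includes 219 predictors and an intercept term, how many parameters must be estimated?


Including the intercept, the model has 219 predictor coefficients + 1 intercept.
Total = 220.

220


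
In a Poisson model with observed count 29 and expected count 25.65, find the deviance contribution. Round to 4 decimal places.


Compute y*ln(y/mu) = 29*ln(29/25.65) = 29*0.122752 = 3.559808.
y - mu = 3.35.
D = 2*(3.559808 - (3.35)) = 0.419616, which rounds to 0.4196.

0.4196


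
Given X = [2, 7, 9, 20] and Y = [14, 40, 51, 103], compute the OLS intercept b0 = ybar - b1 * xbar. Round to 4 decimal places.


Compute b1 = 4.9191 from the OLS formula.
With xbar = 9.5000 and ybar = 52.0000, the intercept is:
b0 = 52.0000 - 4.9191 * 9.5000 = 5.2688.

5.2688


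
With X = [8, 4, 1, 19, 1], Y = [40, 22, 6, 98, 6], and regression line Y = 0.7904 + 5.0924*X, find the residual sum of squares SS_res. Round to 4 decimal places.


For each point, residual = actual - predicted.
Residuals: [-1.5296, 0.8400, 0.1172, 0.4540, 0.1172].
Sum of squared residuals = 3.2789.

3.2789


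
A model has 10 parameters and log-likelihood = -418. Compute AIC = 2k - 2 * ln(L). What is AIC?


AIC = 2k - 2*loglik = 2(10) - 2(-418).
= 20 + 836 = 856.

856


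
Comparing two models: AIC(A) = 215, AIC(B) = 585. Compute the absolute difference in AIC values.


Absolute difference = |215 - 585| = 370.
The model with lower AIC (A) is preferred.

370


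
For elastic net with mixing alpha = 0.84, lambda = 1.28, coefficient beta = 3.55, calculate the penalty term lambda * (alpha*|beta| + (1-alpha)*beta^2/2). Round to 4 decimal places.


Compute:
L1 = 0.84 * 3.55 = 2.9820.
L2 = 0.16 * 3.55^2 / 2 = 1.0082.
Penalty = 1.28 * (2.9820 + 1.0082) = 5.1075.

5.1075


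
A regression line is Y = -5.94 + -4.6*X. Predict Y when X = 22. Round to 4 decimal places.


Predicted value:
Y = -5.94 + (-4.6)(22) = -5.94 + -101.2000 = -107.1400.

-107.1400


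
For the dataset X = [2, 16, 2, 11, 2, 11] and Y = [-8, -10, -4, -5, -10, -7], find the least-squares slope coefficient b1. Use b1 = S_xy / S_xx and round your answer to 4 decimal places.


Calculate xbar = 7.3333, ybar = -7.3333.
S_xx = 187.3333, S_xy = -13.3333.
Using b1 = S_xy / S_xx = -13.3333 / 187.3333, we get b1 = -0.0712.

-0.0712


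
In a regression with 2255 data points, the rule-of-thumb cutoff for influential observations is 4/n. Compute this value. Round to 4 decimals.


The threshold is 4/n.
4/2255 = 0.0018.

0.0018


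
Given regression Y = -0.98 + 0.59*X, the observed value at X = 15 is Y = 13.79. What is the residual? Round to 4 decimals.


Fitted value at X = 15 is yhat = -0.98 + 0.59*15 = 7.8700.
Residual = 13.79 - 7.8700 = 5.9200.

5.9200


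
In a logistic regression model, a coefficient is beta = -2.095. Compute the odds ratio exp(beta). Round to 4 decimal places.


The odds ratio is computed as:
OR = e^(-2.095) = 0.1231.

0.1231


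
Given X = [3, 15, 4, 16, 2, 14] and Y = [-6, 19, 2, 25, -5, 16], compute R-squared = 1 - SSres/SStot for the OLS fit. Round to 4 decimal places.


After computing the OLS fit (b0=-9.0909, b1=1.9545):
SSres = 33.0455, SStot = 873.5000.
R^2 = 1 - 33.0455/873.5000 = 0.9622.

0.9622


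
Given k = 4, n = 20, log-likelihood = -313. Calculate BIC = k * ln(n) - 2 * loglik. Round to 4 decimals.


ln(20) = 2.995732.
k * ln(n) = 4 * 2.995732 = 11.982928.
-2L = 626.
BIC = 11.982928 + 626 = 637.982928, which rounds to 637.9829.

637.9829


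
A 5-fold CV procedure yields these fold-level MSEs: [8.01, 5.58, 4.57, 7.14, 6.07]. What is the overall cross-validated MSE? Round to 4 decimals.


Add all fold MSEs: 31.3700.
Divide by k = 5: 31.3700/5 = 6.2740.

6.2740


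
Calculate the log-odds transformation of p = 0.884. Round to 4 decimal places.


1 - p = 0.116.
p/(1-p) = 7.6207.
logit = ln(7.6207) = 2.0309.

2.0309


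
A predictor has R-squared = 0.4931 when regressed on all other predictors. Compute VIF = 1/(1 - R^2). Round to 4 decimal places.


VIF = 1 / (1 - 0.4931).
= 1 / 0.5069 = 1.9728.

1.9728


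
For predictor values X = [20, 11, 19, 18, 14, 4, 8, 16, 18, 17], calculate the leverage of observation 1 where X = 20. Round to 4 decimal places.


Compute xbar = 14.5000 with n = 10 observations.
SXX = 248.5000.
Leverage = 1/10 + (20 - 14.5000)^2/248.5000 = 0.2217.

0.2217


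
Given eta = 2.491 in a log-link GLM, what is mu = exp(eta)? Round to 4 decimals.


The inverse log link gives:
mu = exp(2.491) = 12.0733.

12.0733


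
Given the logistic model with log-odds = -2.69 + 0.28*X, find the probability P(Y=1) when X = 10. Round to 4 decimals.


Compute z = -2.69 + (0.28)(10) = 0.1100.
exp(-z) = 0.8958.
P = 1/(1 + 0.8958) = 0.5275.

0.5275


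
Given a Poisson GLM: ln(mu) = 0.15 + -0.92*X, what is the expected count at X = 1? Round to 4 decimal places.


Compute eta = 0.15 + -0.92 * 1 = -0.7700.
Apply inverse link: mu = e^-0.7700 = 0.4630.

0.4630


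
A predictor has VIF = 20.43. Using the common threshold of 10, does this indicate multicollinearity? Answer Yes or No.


The threshold is 10.
VIF = 20.43 is >= 10.
Multicollinearity indication: Yes.

Yes


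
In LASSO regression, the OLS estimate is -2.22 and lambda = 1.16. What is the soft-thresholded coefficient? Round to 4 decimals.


Check: |-2.22| = 2.22 vs lambda = 1.16.
Since |beta| > lambda, coefficient = sign(beta)*(|beta| - lambda) = -1.0600.
Soft-thresholded coefficient = -1.0600.

-1.0600


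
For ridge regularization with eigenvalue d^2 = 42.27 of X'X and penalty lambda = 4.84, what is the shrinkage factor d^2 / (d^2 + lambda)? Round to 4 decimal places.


Denominator = d^2 + lambda = 42.27 + 4.84 = 47.1100.
Shrinkage = 42.27 / 47.1100 = 0.8973.

0.8973


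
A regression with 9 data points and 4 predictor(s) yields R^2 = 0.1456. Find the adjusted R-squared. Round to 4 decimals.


Adjusted R^2 = 1 - (1 - R^2) * (n-1)/(n-p-1).
(1 - R^2) = 0.8544.
(n-1)/(n-p-1) = 8/4.
(1 - R^2) * (n-1) = 0.8544 * 8 = 6.8352.
Divide by (n-p-1): 6.8352 / 4 = 1.7088.
Adj R^2 = 1 - 1.7088 = -0.7088.

-0.7088
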